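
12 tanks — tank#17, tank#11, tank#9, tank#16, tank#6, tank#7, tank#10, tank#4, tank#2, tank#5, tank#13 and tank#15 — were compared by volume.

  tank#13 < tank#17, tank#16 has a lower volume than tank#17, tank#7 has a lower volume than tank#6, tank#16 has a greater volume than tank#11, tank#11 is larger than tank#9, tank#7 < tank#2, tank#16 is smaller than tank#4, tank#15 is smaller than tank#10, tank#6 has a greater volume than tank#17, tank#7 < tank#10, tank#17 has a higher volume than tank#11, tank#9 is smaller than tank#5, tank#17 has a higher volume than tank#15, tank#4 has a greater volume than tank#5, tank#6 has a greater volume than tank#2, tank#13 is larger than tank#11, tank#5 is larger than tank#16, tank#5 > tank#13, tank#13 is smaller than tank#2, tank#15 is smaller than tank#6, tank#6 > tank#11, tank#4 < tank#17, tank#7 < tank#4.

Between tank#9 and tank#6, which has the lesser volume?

Link the given pairs in sequence: tank#9 < tank#11; tank#11 < tank#13; tank#13 < tank#5; tank#5 < tank#4; tank#4 < tank#17; tank#17 < tank#6.
Chaining these gives tank#9 < tank#11 < tank#13 < tank#5 < tank#4 < tank#17 < tank#6.
So tank#9 < tank#6; tank#9 is the smaller of the two.

tank#9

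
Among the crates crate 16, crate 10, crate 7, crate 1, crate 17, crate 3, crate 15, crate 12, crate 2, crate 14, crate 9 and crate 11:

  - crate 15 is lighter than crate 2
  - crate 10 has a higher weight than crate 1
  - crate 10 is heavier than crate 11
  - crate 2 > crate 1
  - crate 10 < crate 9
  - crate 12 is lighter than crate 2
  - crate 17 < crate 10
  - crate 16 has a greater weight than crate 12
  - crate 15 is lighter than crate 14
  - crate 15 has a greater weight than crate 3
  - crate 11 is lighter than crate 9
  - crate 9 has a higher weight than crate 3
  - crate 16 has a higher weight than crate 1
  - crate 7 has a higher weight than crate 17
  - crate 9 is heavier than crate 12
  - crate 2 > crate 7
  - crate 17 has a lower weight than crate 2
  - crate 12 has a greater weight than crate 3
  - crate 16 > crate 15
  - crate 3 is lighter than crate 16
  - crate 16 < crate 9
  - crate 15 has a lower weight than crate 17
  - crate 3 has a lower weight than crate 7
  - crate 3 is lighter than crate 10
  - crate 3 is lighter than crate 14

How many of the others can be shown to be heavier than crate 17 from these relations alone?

4

Directly above crate 17: crate 10, crate 7, crate 2.
One step further: crate 9 (4 so far).
Nothing else is reachable above crate 17; 4 in all.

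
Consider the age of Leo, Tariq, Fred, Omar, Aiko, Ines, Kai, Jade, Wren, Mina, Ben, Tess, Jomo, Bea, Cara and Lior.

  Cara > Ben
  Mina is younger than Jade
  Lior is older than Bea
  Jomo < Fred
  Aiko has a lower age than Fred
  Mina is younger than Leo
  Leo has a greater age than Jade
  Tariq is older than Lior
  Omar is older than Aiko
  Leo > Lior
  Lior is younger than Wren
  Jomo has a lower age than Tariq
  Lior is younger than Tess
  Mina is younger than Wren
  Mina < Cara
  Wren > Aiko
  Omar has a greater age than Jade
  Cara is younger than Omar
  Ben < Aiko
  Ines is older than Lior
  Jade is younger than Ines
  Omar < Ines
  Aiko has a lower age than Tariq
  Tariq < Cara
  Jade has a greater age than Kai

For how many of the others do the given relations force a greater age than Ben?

7

The elements the relations force above Ben are Aiko, Tariq, Cara, Omar, Wren, Fred, Ines — no chain reaches any other.
That is 7.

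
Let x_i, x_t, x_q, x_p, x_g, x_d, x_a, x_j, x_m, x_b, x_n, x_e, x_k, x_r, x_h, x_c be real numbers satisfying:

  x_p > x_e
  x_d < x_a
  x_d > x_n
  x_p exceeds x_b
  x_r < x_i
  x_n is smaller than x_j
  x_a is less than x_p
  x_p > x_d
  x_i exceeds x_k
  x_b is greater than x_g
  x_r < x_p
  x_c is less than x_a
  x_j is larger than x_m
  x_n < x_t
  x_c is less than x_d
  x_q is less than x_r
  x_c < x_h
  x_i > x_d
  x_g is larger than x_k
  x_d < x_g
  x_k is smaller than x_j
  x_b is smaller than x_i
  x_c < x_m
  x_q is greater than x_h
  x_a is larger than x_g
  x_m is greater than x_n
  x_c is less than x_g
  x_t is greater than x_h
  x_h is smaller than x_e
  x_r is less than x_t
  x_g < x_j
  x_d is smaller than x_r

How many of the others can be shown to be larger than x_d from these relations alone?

8

From x_d the given relations immediately reach x_g, x_a, x_r, x_i, x_p.
From those, x_b, x_j, x_t — 8 in total.
Nothing else is reachable above x_d; 8 in all.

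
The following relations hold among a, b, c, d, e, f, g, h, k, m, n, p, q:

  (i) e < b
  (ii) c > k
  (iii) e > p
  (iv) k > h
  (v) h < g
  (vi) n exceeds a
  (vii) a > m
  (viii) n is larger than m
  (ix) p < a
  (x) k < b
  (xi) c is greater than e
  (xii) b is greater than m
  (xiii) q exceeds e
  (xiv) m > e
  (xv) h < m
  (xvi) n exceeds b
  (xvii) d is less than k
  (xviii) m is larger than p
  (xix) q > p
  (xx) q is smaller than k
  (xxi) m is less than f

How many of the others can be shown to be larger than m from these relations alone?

The elements the relations force above m are b, a, f, n — no chain reaches any other.
That is 4.

4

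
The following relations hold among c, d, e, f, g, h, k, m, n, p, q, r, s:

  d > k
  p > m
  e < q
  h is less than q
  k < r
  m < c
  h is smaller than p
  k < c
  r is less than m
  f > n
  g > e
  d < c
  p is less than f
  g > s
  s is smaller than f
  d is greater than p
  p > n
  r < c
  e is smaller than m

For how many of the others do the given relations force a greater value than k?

Directly above k: r, d, c.
One step further: m (4 so far).
One step further: p (5 so far).
One step further: f (6 so far).
No other element is forced above k by the given relations, so the count is 6.

6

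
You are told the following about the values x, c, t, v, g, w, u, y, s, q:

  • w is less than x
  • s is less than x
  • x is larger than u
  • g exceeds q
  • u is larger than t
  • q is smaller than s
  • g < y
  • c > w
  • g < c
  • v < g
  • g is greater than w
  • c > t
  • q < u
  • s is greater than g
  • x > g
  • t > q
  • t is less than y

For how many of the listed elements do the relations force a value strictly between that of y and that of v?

Chaining upward from v reaches: g, s, c, x.
Chaining downward from y reaches: q, w, t, g.
Strictly between v and y are those in both lists: g — 1 element.

1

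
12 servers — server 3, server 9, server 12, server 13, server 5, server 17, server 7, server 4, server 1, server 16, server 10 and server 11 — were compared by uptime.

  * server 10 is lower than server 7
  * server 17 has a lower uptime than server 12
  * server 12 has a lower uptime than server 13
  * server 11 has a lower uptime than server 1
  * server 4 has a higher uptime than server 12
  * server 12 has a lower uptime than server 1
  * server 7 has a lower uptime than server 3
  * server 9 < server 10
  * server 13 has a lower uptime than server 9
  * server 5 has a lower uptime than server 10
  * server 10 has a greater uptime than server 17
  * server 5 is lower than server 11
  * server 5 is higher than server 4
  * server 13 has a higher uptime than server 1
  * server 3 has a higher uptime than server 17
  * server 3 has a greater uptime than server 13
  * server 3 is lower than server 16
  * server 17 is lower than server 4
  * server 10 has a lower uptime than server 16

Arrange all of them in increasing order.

server 17 < server 12 < server 4 < server 5 < server 11 < server 1 < server 13 < server 9 < server 10 < server 7 < server 3 < server 16

The consecutive links are each given: server 17 < server 12; server 12 < server 4; server 4 < server 5; server 5 < server 11; server 11 < server 1; server 1 < server 13; server 13 < server 9; server 9 < server 10; server 10 < server 7; server 7 < server 3; server 3 < server 16.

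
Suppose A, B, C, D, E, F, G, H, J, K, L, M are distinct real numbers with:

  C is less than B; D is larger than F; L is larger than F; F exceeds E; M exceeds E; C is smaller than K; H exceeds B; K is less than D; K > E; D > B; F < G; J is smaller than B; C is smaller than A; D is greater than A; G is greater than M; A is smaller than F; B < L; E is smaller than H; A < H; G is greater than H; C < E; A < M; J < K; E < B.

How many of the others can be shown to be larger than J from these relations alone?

6

From J the given relations immediately reach K, B.
From those, D, H, L — 5 in total.
From those, G — 6 in total.
Nothing else is reachable above J; 6 in all.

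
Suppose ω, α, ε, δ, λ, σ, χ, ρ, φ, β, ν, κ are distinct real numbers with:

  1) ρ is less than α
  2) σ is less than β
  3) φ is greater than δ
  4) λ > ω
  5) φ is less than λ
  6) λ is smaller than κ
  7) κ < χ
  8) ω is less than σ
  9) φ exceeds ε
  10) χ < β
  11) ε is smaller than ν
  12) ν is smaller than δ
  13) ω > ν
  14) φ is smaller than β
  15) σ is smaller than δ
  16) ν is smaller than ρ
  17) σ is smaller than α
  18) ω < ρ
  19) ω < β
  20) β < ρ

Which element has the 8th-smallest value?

Chaining the given pairs: ε < ν < ω < σ < δ < φ < λ < κ < χ < β < ρ < α.
Counting 8 from the smallest end gives κ.

κ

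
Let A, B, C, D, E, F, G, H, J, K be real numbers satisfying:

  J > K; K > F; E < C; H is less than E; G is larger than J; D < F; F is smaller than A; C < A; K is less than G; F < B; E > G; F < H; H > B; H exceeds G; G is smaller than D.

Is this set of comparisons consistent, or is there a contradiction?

Chaining the given relations yields K < J < G < D < F, so K < F. But one relation states F < K. These cannot both hold.

inconsistent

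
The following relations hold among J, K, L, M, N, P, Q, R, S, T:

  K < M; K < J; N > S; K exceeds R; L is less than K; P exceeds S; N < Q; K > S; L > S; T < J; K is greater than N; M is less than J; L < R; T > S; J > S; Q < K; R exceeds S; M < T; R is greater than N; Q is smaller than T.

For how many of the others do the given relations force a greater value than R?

4

From R the given relations immediately reach K.
From those, M, J — 3 in total.
From those, T — 4 in total.
No other element is forced above R by the given relations, so the count is 4.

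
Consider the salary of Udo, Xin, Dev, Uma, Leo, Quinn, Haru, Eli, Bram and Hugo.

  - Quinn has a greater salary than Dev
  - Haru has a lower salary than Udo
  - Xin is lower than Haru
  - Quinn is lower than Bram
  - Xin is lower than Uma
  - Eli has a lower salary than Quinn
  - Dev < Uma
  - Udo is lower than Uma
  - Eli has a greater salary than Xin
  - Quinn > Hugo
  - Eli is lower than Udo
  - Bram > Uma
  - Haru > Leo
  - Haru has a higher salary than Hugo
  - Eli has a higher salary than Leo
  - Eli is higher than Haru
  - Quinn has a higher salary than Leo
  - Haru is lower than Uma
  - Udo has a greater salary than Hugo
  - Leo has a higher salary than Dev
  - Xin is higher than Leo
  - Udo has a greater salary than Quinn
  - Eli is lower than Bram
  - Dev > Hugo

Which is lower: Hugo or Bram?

Link the given pairs in sequence: Hugo < Dev; Dev < Leo; Leo < Xin; Xin < Haru; Haru < Eli; Eli < Quinn; Quinn < Udo; Udo < Uma; Uma < Bram.
Chaining these gives Hugo < Dev < Leo < Xin < Haru < Eli < Quinn < Udo < Uma < Bram.
So Hugo < Bram; Hugo is the lower of the two.

Hugo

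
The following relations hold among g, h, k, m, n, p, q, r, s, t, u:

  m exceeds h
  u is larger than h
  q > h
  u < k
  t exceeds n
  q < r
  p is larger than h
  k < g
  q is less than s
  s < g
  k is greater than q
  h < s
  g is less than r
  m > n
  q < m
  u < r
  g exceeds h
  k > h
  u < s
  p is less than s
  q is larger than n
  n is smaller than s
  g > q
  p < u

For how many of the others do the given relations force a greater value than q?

The elements the relations force above q are k, s, g, r, m — no chain reaches any other.
That is 5.

5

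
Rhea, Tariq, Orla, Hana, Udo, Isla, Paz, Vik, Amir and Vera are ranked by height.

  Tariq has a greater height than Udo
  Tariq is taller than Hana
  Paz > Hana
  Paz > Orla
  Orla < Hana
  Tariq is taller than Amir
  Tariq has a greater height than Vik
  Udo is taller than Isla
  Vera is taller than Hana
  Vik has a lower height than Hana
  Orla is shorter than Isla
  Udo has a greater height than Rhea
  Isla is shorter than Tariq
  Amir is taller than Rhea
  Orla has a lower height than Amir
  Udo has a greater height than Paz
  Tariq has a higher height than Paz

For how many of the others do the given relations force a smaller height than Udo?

From Udo the given relations immediately reach Rhea, Paz, Isla.
From those, Orla, Hana — 5 in total.
From those, Vik — 6 in total.
No other element is forced below Udo by the given relations, so the count is 6.

6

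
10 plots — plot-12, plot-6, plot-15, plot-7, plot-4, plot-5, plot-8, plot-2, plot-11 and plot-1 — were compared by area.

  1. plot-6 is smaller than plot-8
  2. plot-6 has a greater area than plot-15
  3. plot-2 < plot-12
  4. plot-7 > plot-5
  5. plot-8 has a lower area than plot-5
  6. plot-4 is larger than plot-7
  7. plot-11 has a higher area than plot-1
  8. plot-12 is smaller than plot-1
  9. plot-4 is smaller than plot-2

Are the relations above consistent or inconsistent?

consistent

The single ordering plot-15 < plot-6 < plot-8 < plot-5 < plot-7 < plot-4 < plot-2 < plot-12 < plot-1 < plot-11 satisfies every listed relation, so no contradiction arises.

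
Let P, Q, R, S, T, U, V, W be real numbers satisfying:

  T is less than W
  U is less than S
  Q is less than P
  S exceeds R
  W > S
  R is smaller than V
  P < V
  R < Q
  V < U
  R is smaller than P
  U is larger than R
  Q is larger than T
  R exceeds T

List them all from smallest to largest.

The consecutive links are each given: T < R; R < Q; Q < P; P < V; V < U; U < S; S < W.

T < R < Q < P < V < U < S < W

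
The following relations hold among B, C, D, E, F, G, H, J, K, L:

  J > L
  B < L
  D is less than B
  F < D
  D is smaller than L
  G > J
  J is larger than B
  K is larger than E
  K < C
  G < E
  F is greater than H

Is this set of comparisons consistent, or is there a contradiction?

Every relation is compatible with H < F < D < B < L < J < G < E < K < C; the set is consistent.

consistent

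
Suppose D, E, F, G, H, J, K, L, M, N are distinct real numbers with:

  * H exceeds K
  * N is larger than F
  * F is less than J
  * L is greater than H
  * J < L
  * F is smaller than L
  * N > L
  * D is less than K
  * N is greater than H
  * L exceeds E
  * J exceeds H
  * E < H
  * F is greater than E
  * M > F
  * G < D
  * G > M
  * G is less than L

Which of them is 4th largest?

Piecing the relations together gives one ordering: E < F < M < G < D < K < H < J < L < N.
The 4th largest is H.

H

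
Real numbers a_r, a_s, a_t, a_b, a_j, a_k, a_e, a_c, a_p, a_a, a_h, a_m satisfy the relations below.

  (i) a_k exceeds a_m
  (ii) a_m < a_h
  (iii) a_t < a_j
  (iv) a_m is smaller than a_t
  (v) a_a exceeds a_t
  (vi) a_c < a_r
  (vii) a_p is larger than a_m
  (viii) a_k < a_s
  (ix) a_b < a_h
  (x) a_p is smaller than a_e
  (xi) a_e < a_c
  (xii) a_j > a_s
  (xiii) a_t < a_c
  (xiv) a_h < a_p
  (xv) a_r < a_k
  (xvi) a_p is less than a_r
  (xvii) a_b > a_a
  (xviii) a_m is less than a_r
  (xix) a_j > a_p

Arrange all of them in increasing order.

Nothing is placed below a_m, so it is least; from there a_m < a_t; a_t < a_a; a_a < a_b; a_b < a_h; a_h < a_p; a_p < a_e; a_e < a_c; a_c < a_r; a_r < a_k; a_k < a_s; a_s < a_j, each given directly.

a_m < a_t < a_a < a_b < a_h < a_p < a_e < a_c < a_r < a_k < a_s < a_j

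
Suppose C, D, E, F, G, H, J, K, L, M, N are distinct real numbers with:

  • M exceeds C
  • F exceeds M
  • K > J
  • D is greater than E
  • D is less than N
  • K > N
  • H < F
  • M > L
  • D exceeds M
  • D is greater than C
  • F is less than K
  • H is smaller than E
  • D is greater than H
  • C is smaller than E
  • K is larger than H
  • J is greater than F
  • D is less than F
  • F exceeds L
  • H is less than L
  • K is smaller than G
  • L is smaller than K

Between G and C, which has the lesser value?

C

The relevant relations are C < M; M < D; D < F; F < J; J < K; K < G.
Chaining these gives C < M < D < F < J < K < G.
So C < G; C is the smaller of the two.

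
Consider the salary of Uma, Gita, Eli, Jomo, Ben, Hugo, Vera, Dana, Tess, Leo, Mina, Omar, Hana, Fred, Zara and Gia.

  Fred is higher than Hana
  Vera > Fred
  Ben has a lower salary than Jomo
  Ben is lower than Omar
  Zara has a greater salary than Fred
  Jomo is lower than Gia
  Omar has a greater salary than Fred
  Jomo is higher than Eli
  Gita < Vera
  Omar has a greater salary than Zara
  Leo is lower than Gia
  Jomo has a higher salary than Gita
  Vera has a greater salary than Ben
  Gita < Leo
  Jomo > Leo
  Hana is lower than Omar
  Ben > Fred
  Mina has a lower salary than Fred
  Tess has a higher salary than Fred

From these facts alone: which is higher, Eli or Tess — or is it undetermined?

Following every chain through Tess: below Tess we get Mina, Hana, Fred.
Eli is not reached, and no chain runs the other way from Eli to Tess.
So the given relations leave the order of Tess and Eli undetermined.

undetermined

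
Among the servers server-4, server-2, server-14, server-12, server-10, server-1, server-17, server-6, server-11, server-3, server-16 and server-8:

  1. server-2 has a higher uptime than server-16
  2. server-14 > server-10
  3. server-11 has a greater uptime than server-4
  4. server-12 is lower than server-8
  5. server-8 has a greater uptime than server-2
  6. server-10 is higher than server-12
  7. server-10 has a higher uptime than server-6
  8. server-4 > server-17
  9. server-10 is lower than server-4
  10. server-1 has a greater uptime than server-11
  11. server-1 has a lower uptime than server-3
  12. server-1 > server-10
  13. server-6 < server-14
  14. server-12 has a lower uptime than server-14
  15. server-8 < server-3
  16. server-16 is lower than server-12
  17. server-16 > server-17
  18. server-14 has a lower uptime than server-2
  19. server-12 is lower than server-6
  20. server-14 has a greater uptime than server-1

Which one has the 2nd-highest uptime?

server-8

Chaining the given pairs: server-17 < server-16 < server-12 < server-6 < server-10 < server-4 < server-11 < server-1 < server-14 < server-2 < server-8 < server-3.
The 2nd largest is server-8.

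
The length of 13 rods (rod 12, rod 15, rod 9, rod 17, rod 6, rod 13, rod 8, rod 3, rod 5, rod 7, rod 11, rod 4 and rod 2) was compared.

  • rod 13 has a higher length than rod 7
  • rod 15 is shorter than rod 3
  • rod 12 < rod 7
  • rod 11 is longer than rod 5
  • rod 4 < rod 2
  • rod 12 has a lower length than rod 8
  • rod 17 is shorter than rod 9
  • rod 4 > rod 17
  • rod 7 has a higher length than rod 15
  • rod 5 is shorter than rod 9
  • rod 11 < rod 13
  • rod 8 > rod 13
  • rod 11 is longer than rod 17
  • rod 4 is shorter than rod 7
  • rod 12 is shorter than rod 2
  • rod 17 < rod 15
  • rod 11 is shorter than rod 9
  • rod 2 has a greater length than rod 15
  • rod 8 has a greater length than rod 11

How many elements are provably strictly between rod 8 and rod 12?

The relations place rod 12 below rod 8. An element lies strictly between them when it is forced above rod 12 and also forced below rod 8.
Above rod 12: {rod 7, rod 13, rod 2}. Below rod 8: {rod 17, rod 4, rod 5, rod 11, rod 15, rod 7, rod 13}.
Intersection: {rod 7, rod 13} — 2.

2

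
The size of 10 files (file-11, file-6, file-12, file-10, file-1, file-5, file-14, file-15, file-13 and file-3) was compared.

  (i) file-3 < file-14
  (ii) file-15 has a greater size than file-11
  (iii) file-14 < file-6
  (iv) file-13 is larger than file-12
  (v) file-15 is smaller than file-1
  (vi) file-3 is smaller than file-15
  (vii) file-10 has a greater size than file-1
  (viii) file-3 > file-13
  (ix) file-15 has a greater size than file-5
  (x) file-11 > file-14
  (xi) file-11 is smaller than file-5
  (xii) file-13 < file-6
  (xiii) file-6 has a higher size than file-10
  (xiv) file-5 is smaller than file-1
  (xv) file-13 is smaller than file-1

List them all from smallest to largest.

Each adjacent pair is fixed by a given relation: file-12 < file-13; file-13 < file-3; file-3 < file-14; file-14 < file-11; file-11 < file-5; file-5 < file-15; file-15 < file-1; file-1 < file-10; file-10 < file-6. Chaining them end to end gives the full order.

file-12 < file-13 < file-3 < file-14 < file-11 < file-5 < file-15 < file-1 < file-10 < file-6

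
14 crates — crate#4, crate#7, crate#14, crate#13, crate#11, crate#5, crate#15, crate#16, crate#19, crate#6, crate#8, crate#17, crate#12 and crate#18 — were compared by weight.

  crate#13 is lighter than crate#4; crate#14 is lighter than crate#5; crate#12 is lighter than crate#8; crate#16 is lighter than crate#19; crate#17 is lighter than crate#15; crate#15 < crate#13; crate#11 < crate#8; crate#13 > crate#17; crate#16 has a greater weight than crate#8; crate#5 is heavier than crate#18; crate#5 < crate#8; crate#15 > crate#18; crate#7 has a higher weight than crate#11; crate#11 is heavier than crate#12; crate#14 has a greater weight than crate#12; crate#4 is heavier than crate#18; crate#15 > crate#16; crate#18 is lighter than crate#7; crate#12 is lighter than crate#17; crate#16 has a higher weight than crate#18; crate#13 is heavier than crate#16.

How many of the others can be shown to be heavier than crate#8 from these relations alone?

5

The elements the relations force above crate#8 are crate#16, crate#15, crate#13, crate#19, crate#4 — no chain reaches any other.
That is 5.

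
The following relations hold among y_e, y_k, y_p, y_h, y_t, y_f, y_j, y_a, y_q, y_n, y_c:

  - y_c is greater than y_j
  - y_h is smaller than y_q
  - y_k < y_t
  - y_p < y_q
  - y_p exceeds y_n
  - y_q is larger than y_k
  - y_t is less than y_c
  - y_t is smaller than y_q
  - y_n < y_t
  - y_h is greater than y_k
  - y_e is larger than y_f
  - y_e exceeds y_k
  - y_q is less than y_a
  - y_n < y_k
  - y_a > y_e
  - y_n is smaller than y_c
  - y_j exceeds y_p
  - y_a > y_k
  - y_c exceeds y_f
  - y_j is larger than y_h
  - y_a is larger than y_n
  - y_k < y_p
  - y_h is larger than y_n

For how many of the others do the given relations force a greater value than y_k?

8

Directly above y_k: y_p, y_t, y_e, y_h, y_q, y_a.
One step further: y_j, y_c (8 so far).
Nothing else is reachable above y_k; 8 in all.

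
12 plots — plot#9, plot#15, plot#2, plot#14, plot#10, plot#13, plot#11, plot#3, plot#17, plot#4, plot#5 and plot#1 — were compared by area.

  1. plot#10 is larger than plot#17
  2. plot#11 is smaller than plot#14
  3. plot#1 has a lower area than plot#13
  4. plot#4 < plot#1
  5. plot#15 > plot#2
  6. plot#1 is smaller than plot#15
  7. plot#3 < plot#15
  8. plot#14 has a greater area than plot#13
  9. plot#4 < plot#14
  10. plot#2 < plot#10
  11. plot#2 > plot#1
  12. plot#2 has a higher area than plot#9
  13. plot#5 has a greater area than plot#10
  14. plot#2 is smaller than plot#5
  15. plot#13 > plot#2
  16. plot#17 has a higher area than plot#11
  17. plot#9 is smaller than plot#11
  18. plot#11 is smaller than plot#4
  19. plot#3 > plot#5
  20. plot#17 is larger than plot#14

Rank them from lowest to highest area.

plot#9 < plot#11 < plot#4 < plot#1 < plot#2 < plot#13 < plot#14 < plot#17 < plot#10 < plot#5 < plot#3 < plot#15

Each adjacent pair is fixed by a given relation: plot#9 < plot#11; plot#11 < plot#4; plot#4 < plot#1; plot#1 < plot#2; plot#2 < plot#13; plot#13 < plot#14; plot#14 < plot#17; plot#17 < plot#10; plot#10 < plot#5; plot#5 < plot#3; plot#3 < plot#15. Chaining them end to end gives the full order.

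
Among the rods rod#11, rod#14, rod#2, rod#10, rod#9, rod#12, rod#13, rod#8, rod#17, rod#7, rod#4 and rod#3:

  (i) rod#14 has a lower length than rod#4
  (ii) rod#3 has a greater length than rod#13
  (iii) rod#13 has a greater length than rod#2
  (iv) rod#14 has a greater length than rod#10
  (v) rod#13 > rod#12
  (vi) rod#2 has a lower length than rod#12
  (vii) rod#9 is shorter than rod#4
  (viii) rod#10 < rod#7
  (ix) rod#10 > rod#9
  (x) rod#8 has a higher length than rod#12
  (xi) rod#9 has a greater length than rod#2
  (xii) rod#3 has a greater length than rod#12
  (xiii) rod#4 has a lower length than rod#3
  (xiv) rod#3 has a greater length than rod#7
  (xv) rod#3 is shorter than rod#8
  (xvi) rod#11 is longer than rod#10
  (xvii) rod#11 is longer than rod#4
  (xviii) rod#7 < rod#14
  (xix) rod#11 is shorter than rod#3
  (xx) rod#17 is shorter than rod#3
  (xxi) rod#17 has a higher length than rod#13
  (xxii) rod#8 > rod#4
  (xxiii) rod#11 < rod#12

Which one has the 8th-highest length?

rod#14

Piecing the relations together gives one ordering: rod#2 < rod#9 < rod#10 < rod#7 < rod#14 < rod#4 < rod#11 < rod#12 < rod#13 < rod#17 < rod#3 < rod#8.
Counting 8 from the largest end gives rod#14.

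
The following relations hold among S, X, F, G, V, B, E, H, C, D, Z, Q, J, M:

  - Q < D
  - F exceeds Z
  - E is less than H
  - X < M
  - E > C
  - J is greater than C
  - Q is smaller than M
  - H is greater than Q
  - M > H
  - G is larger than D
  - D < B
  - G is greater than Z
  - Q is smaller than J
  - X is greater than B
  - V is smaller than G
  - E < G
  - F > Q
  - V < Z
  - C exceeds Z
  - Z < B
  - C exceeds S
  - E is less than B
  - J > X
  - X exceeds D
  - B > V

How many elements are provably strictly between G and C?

1

Chaining upward from C reaches: E, B, H, X, J, M.
Chaining downward from G reaches: Q, V, D, Z, S, E.
Strictly between C and G are those in both lists: E — 1 element.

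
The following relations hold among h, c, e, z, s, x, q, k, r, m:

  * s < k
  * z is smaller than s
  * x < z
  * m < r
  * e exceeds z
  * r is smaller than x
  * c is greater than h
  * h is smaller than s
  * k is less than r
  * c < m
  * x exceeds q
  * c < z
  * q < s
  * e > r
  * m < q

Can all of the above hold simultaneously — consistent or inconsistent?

inconsistent

Chaining the given relations yields s < k < r < x < z, so s < z. But one relation states z < s. These cannot both hold.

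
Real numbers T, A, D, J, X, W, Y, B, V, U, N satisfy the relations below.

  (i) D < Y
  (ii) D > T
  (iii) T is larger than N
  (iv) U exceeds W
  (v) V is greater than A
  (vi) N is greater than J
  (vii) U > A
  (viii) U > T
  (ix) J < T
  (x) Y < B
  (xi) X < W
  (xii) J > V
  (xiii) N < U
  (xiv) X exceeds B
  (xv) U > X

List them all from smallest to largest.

A < V < J < N < T < D < Y < B < X < W < U

Each adjacent pair is fixed by a given relation: A < V; V < J; J < N; N < T; T < D; D < Y; Y < B; B < X; X < W; W < U. Chaining them end to end gives the full order.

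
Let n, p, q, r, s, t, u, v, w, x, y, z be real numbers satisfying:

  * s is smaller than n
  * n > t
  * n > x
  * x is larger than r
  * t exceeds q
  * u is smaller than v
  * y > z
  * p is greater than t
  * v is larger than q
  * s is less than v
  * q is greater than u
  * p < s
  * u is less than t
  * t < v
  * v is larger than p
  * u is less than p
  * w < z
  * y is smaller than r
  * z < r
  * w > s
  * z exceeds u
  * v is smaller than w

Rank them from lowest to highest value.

The consecutive links are each given: u < q; q < t; t < p; p < s; s < v; v < w; w < z; z < y; y < r; r < x; x < n.

u < q < t < p < s < v < w < z < y < r < x < n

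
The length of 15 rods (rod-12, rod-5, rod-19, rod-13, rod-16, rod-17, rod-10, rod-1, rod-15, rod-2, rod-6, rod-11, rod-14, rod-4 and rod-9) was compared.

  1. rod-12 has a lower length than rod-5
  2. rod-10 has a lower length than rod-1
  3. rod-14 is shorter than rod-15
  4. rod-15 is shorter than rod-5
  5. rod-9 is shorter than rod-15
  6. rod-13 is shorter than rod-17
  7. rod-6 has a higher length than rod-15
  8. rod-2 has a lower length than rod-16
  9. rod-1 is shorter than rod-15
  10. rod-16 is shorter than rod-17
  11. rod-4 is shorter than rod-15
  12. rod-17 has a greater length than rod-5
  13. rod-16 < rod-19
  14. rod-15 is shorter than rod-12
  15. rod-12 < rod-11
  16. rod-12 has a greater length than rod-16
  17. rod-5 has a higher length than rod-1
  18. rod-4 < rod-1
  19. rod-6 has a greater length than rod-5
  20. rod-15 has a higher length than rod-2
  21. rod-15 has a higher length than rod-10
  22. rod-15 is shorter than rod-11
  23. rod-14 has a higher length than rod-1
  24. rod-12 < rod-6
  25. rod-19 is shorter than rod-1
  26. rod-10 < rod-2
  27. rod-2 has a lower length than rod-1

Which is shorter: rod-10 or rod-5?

rod-10 < rod-2 and rod-2 < rod-16 give rod-10 < rod-16.
With rod-16 < rod-19: rod-10 < rod-2 < rod-16 < rod-19.
Then rod-19 < rod-1 extends the chain to rod-1.
Then rod-1 < rod-14 extends the chain to rod-14.
Then rod-14 < rod-15 extends the chain to rod-15.
Then rod-15 < rod-5 extends the chain to rod-5.
So rod-10 < rod-5; rod-10 is the shorter of the two.

rod-10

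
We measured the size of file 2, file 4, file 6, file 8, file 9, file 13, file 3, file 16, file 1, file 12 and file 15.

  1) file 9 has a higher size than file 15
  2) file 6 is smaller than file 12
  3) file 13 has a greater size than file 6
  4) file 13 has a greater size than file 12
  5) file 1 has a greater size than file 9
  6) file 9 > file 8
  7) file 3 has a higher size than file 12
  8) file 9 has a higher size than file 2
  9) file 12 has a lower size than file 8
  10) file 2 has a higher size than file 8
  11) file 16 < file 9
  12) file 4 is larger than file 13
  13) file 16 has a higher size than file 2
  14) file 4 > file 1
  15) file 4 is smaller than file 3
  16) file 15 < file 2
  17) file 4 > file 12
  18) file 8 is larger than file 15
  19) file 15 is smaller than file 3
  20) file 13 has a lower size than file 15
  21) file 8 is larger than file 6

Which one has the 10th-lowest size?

file 4

Piecing the relations together gives one ordering: file 6 < file 12 < file 13 < file 15 < file 8 < file 2 < file 16 < file 9 < file 1 < file 4 < file 3.
The 10th smallest is file 4.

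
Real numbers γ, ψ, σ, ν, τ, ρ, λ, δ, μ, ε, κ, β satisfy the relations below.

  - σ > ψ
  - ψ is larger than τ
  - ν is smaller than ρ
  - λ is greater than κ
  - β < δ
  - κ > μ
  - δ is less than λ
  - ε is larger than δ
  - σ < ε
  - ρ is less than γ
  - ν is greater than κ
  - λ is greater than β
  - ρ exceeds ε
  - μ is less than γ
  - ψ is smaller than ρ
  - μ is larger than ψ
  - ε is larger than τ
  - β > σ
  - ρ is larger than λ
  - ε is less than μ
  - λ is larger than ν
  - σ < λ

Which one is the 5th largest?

The consecutive relations fix a unique order: τ < ψ < σ < β < δ < ε < μ < κ < ν < λ < ρ < γ.
Counting 5 from the largest end gives κ.

κ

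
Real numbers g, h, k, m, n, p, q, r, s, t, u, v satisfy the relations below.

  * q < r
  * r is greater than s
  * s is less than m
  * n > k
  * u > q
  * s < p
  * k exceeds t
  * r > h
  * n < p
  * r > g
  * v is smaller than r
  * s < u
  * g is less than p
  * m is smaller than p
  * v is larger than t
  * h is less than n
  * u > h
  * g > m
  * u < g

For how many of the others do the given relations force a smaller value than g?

5

The elements the relations force below g are s, m, h, q, u — no chain reaches any other.
That is 5.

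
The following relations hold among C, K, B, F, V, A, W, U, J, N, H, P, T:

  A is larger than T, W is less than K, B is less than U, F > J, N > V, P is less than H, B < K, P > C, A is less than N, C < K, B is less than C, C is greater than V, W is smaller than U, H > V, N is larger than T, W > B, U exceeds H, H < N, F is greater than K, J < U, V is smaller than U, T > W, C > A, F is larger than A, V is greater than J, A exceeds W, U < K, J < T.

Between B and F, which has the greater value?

Link the given pairs in sequence: B < W; W < T; T < A; A < C; C < P; P < H; H < U; U < K; K < F.
Together: B < W < T < A < C < P < H < U < K < F.
So B < F; F is the larger of the two.

F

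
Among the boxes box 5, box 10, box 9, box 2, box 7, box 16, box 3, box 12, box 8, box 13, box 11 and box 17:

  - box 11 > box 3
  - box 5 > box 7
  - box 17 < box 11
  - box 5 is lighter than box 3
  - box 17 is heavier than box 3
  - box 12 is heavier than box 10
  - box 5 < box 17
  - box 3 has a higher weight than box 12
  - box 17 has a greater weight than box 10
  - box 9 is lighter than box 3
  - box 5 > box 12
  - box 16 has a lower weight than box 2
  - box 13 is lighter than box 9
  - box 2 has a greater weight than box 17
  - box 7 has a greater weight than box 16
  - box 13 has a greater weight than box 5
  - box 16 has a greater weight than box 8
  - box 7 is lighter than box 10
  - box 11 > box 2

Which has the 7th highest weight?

box 5

Piecing the relations together gives one ordering: box 8 < box 16 < box 7 < box 10 < box 12 < box 5 < box 13 < box 9 < box 3 < box 17 < box 2 < box 11.
Counting 7 from the largest end gives box 5.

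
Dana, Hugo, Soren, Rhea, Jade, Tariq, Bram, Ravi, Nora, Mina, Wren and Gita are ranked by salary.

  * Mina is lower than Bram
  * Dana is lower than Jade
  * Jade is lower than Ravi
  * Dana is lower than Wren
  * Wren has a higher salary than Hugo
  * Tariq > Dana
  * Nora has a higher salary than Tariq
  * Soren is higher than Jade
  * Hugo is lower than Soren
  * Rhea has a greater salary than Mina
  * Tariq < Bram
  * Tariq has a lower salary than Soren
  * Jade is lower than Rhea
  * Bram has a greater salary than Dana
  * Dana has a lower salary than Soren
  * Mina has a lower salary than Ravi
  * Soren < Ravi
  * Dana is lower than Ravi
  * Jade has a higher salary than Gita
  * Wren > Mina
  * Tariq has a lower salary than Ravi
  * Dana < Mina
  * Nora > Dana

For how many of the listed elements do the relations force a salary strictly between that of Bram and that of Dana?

Chaining upward from Dana reaches: Mina, Tariq, Jade, Wren, Rhea, Soren, Ravi, Nora.
Chaining downward from Bram reaches: Mina, Tariq.
Strictly between Dana and Bram are those in both lists: Mina, Tariq — 2 elements.

2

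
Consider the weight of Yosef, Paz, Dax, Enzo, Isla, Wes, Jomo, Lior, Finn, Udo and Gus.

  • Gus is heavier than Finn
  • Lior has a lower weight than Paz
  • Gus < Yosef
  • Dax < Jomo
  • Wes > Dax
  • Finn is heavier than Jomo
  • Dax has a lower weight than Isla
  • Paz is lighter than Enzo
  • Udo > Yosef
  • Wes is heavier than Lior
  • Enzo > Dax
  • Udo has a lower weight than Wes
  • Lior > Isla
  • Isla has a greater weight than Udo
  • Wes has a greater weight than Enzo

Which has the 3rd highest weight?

Piecing the relations together gives one ordering: Dax < Jomo < Finn < Gus < Yosef < Udo < Isla < Lior < Paz < Enzo < Wes.
Counting 3 from the largest end gives Paz.

Paz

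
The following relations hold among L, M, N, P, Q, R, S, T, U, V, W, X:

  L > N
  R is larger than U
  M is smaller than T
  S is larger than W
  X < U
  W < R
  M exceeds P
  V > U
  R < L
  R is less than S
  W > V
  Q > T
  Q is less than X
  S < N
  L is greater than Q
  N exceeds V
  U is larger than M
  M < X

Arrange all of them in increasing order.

P < M < T < Q < X < U < V < W < R < S < N < L

Each adjacent pair is fixed by a given relation: P < M; M < T; T < Q; Q < X; X < U; U < V; V < W; W < R; R < S; S < N; N < L. Chaining them end to end gives the full order.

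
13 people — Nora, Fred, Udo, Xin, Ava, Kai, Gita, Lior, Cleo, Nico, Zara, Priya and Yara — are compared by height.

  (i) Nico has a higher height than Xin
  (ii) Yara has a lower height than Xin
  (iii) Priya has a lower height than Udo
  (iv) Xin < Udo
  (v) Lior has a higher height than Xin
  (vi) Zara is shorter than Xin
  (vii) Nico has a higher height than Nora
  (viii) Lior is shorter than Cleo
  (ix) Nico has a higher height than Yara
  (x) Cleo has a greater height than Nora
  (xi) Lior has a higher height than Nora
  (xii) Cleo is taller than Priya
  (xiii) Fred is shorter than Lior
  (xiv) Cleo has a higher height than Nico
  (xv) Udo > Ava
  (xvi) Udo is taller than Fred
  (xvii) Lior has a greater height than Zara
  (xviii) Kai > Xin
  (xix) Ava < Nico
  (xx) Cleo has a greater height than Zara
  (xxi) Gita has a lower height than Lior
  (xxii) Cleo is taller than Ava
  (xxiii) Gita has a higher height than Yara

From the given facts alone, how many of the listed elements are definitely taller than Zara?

Directly above Zara: Xin, Lior, Cleo.
One step further: Nico, Udo, Kai (6 so far).
No other element is forced above Zara by the given relations, so the count is 6.

6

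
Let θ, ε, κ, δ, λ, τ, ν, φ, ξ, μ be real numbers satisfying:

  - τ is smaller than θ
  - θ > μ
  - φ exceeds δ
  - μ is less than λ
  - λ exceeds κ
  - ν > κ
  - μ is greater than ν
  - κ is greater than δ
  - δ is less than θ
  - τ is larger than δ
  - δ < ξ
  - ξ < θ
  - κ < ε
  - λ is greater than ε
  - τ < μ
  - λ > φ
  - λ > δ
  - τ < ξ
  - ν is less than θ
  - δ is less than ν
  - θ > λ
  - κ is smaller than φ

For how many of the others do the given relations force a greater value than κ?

6

Directly above κ: φ, ν, ε, λ.
One step further: μ, θ (6 so far).
No other element is forced above κ by the given relations, so the count is 6.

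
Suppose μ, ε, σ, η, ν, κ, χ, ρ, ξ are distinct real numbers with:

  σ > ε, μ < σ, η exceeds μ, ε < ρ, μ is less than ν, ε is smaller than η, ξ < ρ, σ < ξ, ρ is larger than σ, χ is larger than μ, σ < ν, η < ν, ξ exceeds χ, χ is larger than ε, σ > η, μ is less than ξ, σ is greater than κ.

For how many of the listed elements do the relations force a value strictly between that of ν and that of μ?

2

The relations place μ below ν. An element lies strictly between them when it is forced above μ and also forced below ν.
Above μ: {χ, η, σ, ξ, ρ}. Below ν: {κ, ε, η, σ}.
Intersection: {η, σ} — 2.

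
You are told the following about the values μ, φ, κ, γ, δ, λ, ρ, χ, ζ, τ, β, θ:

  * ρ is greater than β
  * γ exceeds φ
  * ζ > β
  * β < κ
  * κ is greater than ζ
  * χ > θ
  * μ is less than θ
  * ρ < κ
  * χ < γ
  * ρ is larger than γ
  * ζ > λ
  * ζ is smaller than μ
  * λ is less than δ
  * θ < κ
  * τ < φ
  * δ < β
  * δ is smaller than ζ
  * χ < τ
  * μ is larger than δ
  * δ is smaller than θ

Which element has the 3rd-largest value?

γ

The consecutive relations fix a unique order: λ < δ < β < ζ < μ < θ < χ < τ < φ < γ < ρ < κ.
The 3rd largest is γ.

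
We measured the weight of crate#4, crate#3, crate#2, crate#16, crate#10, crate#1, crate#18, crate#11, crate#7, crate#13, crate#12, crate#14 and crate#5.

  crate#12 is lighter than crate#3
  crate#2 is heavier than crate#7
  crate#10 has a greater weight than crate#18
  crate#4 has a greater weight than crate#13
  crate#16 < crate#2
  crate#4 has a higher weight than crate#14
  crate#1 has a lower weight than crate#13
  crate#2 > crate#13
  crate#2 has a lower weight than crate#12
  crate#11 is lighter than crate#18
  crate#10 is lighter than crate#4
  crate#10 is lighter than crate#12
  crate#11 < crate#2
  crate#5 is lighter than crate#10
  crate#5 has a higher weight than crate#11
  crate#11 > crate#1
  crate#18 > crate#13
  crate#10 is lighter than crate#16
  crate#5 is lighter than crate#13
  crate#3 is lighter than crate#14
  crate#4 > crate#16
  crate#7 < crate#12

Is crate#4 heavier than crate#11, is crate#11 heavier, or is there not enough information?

The relevant relations are crate#11 < crate#5; crate#5 < crate#13; crate#13 < crate#18; crate#18 < crate#10; crate#10 < crate#16; crate#16 < crate#2; crate#2 < crate#12; crate#12 < crate#3; crate#3 < crate#14; crate#14 < crate#4.
Chaining these gives crate#11 < crate#5 < crate#13 < crate#18 < crate#10 < crate#16 < crate#2 < crate#12 < crate#3 < crate#14 < crate#4.
So crate#4 is heavier.

crate#4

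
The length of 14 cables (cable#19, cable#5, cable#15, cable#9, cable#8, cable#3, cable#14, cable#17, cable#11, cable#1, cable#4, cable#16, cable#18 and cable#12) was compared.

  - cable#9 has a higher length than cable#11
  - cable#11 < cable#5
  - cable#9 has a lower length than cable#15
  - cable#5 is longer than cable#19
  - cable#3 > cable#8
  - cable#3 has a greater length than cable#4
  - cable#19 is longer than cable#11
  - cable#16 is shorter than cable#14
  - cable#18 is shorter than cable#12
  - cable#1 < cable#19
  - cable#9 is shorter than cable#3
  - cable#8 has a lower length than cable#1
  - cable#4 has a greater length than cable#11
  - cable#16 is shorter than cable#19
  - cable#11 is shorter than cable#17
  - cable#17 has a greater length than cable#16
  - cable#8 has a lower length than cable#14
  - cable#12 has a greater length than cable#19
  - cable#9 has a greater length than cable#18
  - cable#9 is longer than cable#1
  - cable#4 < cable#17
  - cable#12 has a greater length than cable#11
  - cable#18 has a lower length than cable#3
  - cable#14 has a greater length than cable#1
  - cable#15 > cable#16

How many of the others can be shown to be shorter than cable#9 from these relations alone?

Directly below cable#9: cable#18, cable#11, cable#1.
One step further: cable#8 (4 so far).
No other element is forced below cable#9 by the given relations, so the count is 4.

4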